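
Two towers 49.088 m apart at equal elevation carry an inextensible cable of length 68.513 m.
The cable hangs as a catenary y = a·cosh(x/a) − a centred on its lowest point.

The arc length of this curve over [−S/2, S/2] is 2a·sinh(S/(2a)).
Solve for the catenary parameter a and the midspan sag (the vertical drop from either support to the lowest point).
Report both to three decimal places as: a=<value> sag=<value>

seed: a₀ = √(S³/(24(L−S))) = √(49.088³/(24·19.425)) = 15.928573
iter 1: u=1.540879  f(a)=+2.441e+00  f'(a)=-3.069e+00  a ← 15.928573 − (+2.441e+00/-3.069e+00) = 16.723769
iter 2: u=1.467612  f(a)=+1.947e-01  f'(a)=-2.598e+00  a ← 16.723769 − (+1.947e-01/-2.598e+00) = 16.798717
iter 3: u=1.461064  f(a)=+1.476e-03  f'(a)=-2.558e+00  a ← 16.798717 − (+1.476e-03/-2.558e+00) = 16.799293
iter 4: u=1.461014  f(a)=+8.623e-08  f'(a)=-2.558e+00  a ← 16.799293 − (+8.623e-08/-2.558e+00) = 16.799293
iter 5: u=1.461014  f(a)=-1.421e-14  f'(a)=-2.558e+00  a ← 16.799293 − (-1.421e-14/-2.558e+00) = 16.799293
converged: |Δa| < 1e-12 after 5 iterations
sag = a·(cosh(S/(2a)) − 1) = 16.799293·(cosh(1.461014) − 1) = 21.354659
T_max/T_min = cosh(S/(2a)) = 2.271164

a=16.799 sag=21.355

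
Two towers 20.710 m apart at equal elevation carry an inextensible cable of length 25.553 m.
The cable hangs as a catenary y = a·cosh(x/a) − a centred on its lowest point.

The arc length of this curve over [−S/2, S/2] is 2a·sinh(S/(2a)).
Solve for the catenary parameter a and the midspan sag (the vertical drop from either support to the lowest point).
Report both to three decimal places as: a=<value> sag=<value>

seed: a₀ = √(S³/(24(L−S))) = √(20.710³/(24·4.843)) = 8.741929
iter 1: u=1.184521  f(a)=+3.513e-01  f'(a)=-1.271e+00  a ← 8.741929 − (+3.513e-01/-1.271e+00) = 9.018254
iter 2: u=1.148227  f(a)=+1.735e-02  f'(a)=-1.149e+00  a ← 9.018254 − (+1.735e-02/-1.149e+00) = 9.033354
iter 3: u=1.146307  f(a)=+4.714e-05  f'(a)=-1.142e+00  a ← 9.033354 − (+4.714e-05/-1.142e+00) = 9.033395
iter 4: u=1.146302  f(a)=+3.503e-10  f'(a)=-1.142e+00  a ← 9.033395 − (+3.503e-10/-1.142e+00) = 9.033395
iter 5: u=1.146302  f(a)=-3.553e-15  f'(a)=-1.142e+00  a ← 9.033395 − (-3.553e-15/-1.142e+00) = 9.033395
converged: |Δa| < 1e-12 after 5 iterations
sag = a·(cosh(S/(2a)) − 1) = 9.033395·(cosh(1.146302) − 1) = 6.614007
T_max/T_min = cosh(S/(2a)) = 1.732173

a=9.033 sag=6.614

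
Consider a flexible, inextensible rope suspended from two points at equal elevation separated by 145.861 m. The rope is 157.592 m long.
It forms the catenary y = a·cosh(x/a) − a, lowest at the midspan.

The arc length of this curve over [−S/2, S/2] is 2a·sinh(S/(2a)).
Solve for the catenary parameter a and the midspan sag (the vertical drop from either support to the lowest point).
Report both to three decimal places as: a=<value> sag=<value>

seed: a₀ = √(S³/(24(L−S))) = √(145.861³/(24·11.731)) = 104.987028
iter 1: u=0.694662  f(a)=+2.863e-01  f'(a)=-2.344e-01  a ← 104.987028 − (+2.863e-01/-2.344e-01) = 106.208273
iter 2: u=0.686674  f(a)=+5.073e-03  f'(a)=-2.262e-01  a ← 106.208273 − (+5.073e-03/-2.262e-01) = 106.230697
iter 3: u=0.686529  f(a)=+1.656e-06  f'(a)=-2.261e-01  a ← 106.230697 − (+1.656e-06/-2.261e-01) = 106.230704
iter 4: u=0.686529  f(a)=+1.705e-13  f'(a)=-2.261e-01  a ← 106.230704 − (+1.705e-13/-2.261e-01) = 106.230704
converged: |Δa| < 1e-12 after 4 iterations
sag = a·(cosh(S/(2a)) − 1) = 106.230704·(cosh(0.686529) − 1) = 26.033320
T_max/T_min = cosh(S/(2a)) = 1.245064

a=106.231 sag=26.033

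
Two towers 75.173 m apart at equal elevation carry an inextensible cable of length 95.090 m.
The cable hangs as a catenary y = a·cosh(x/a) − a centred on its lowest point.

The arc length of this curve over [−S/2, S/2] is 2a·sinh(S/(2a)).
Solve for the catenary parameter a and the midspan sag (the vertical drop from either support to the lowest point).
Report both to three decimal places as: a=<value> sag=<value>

a=30.930 sag=25.790

seed: a₀ = √(S³/(24(L−S))) = √(75.173³/(24·19.917)) = 29.810911
iter 1: u=1.260830  f(a)=+1.644e+00  f'(a)=-1.561e+00  a ← 29.810911 − (+1.644e+00/-1.561e+00) = 30.864269
iter 2: u=1.217800  f(a)=+9.117e-02  f'(a)=-1.392e+00  a ← 30.864269 − (+9.117e-02/-1.392e+00) = 30.929753
iter 3: u=1.215221  f(a)=+3.167e-04  f'(a)=-1.383e+00  a ← 30.929753 − (+3.167e-04/-1.383e+00) = 30.929982
iter 4: u=1.215212  f(a)=+3.851e-09  f'(a)=-1.383e+00  a ← 30.929982 − (+3.851e-09/-1.383e+00) = 30.929982
iter 5: u=1.215212  f(a)=-2.842e-14  f'(a)=-1.383e+00  a ← 30.929982 − (-2.842e-14/-1.383e+00) = 30.929982
converged: |Δa| < 1e-12 after 5 iterations
sag = a·(cosh(S/(2a)) − 1) = 30.929982·(cosh(1.215212) − 1) = 25.790304
T_max/T_min = cosh(S/(2a)) = 1.833829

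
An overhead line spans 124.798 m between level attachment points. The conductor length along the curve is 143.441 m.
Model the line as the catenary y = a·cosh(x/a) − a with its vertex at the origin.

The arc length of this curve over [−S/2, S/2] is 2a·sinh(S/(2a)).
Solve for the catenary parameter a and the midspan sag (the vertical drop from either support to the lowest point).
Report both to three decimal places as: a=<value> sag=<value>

a=67.338 sag=31.040

seed: a₀ = √(S³/(24(L−S))) = √(124.798³/(24·18.643)) = 65.909485
iter 1: u=0.946738  f(a)=+8.536e-01  f'(a)=-6.181e-01  a ← 65.909485 − (+8.536e-01/-6.181e-01) = 67.290477
iter 2: u=0.927308  f(a)=+2.756e-02  f'(a)=-5.787e-01  a ← 67.290477 − (+2.756e-02/-5.787e-01) = 67.338106
iter 3: u=0.926652  f(a)=+3.087e-05  f'(a)=-5.774e-01  a ← 67.338106 − (+3.087e-05/-5.774e-01) = 67.338159
iter 4: u=0.926651  f(a)=+3.885e-11  f'(a)=-5.774e-01  a ← 67.338159 − (+3.885e-11/-5.774e-01) = 67.338159
converged: |Δa| < 1e-12 after 4 iterations
sag = a·(cosh(S/(2a)) − 1) = 67.338159·(cosh(0.926651) − 1) = 31.039978
T_max/T_min = cosh(S/(2a)) = 1.460957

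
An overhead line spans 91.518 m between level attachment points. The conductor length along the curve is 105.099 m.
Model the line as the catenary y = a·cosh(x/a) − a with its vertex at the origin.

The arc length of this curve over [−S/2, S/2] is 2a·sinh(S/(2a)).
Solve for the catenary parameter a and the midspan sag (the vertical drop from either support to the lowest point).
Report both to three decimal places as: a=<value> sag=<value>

seed: a₀ = √(S³/(24(L−S))) = √(91.518³/(24·13.581)) = 48.494031
iter 1: u=0.943601  f(a)=+6.176e-01  f'(a)=-6.116e-01  a ← 48.494031 − (+6.176e-01/-6.116e-01) = 49.503838
iter 2: u=0.924353  f(a)=+1.982e-02  f'(a)=-5.729e-01  a ← 49.503838 − (+1.982e-02/-5.729e-01) = 49.538429
iter 3: u=0.923707  f(a)=+2.191e-05  f'(a)=-5.716e-01  a ← 49.538429 − (+2.191e-05/-5.716e-01) = 49.538467
iter 4: u=0.923706  f(a)=+2.682e-11  f'(a)=-5.716e-01  a ← 49.538467 − (+2.682e-11/-5.716e-01) = 49.538467
converged: |Δa| < 1e-12 after 4 iterations
sag = a·(cosh(S/(2a)) − 1) = 49.538467·(cosh(0.923706) − 1) = 22.680018
T_max/T_min = cosh(S/(2a)) = 1.457826

a=49.538 sag=22.680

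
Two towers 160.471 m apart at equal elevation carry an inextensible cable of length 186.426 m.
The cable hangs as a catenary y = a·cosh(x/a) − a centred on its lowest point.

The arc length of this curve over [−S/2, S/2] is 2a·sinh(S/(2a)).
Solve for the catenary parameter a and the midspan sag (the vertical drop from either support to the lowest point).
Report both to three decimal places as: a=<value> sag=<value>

seed: a₀ = √(S³/(24(L−S))) = √(160.471³/(24·25.955)) = 81.447677
iter 1: u=0.985117  f(a)=+1.289e+00  f'(a)=-7.014e-01  a ← 81.447677 − (+1.289e+00/-7.014e-01) = 83.285358
iter 2: u=0.963381  f(a)=+4.491e-02  f'(a)=-6.533e-01  a ← 83.285358 − (+4.491e-02/-6.533e-01) = 83.354109
iter 3: u=0.962586  f(a)=+5.890e-05  f'(a)=-6.516e-01  a ← 83.354109 − (+5.890e-05/-6.516e-01) = 83.354199
iter 4: u=0.962585  f(a)=+1.016e-10  f'(a)=-6.516e-01  a ← 83.354199 − (+1.016e-10/-6.516e-01) = 83.354199
iter 5: u=0.962585  f(a)=-2.842e-14  f'(a)=-6.516e-01  a ← 83.354199 − (-2.842e-14/-6.516e-01) = 83.354199
converged: |Δa| < 1e-12 after 5 iterations
sag = a·(cosh(S/(2a)) − 1) = 83.354199·(cosh(0.962585) − 1) = 41.692136
T_max/T_min = cosh(S/(2a)) = 1.500180

a=83.354 sag=41.692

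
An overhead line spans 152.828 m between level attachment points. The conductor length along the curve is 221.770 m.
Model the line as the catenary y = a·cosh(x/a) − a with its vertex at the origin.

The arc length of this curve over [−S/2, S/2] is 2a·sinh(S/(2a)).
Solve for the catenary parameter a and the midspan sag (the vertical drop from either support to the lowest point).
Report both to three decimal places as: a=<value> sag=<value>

a=49.312 sag=72.044

seed: a₀ = √(S³/(24(L−S))) = √(152.828³/(24·68.942)) = 46.446911
iter 1: u=1.645190  f(a)=+9.955e+00  f'(a)=-3.854e+00  a ← 46.446911 − (+9.955e+00/-3.854e+00) = 49.029934
iter 2: u=1.558517  f(a)=+8.907e-01  f'(a)=-3.192e+00  a ← 49.029934 − (+8.907e-01/-3.192e+00) = 49.308958
iter 3: u=1.549698  f(a)=+8.680e-03  f'(a)=-3.130e+00  a ← 49.308958 − (+8.680e-03/-3.130e+00) = 49.311731
iter 4: u=1.549611  f(a)=+8.421e-07  f'(a)=-3.130e+00  a ← 49.311731 − (+8.421e-07/-3.130e+00) = 49.311731
iter 5: u=1.549611  f(a)=+2.842e-14  f'(a)=-3.130e+00  a ← 49.311731 − (+2.842e-14/-3.130e+00) = 49.311731
converged: |Δa| < 1e-12 after 5 iterations
sag = a·(cosh(S/(2a)) − 1) = 49.311731·(cosh(1.549611) − 1) = 72.043656
T_max/T_min = cosh(S/(2a)) = 2.460984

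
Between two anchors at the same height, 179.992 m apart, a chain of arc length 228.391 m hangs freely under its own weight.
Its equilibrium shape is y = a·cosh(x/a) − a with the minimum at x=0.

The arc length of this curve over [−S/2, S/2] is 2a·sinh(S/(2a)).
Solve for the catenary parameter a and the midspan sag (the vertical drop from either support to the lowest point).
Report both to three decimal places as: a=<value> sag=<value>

a=73.550 sag=62.282

seed: a₀ = √(S³/(24(L−S))) = √(179.992³/(24·48.399)) = 70.852632
iter 1: u=1.270186  f(a)=+4.058e+00  f'(a)=-1.600e+00  a ← 70.852632 − (+4.058e+00/-1.600e+00) = 73.389163
iter 2: u=1.226285  f(a)=+2.281e-01  f'(a)=-1.424e+00  a ← 73.389163 − (+2.281e-01/-1.424e+00) = 73.549280
iter 3: u=1.223615  f(a)=+8.156e-04  f'(a)=-1.414e+00  a ← 73.549280 − (+8.156e-04/-1.414e+00) = 73.549857
iter 4: u=1.223605  f(a)=+1.051e-08  f'(a)=-1.414e+00  a ← 73.549857 − (+1.051e-08/-1.414e+00) = 73.549857
iter 5: u=1.223605  f(a)=+5.684e-14  f'(a)=-1.414e+00  a ← 73.549857 − (+5.684e-14/-1.414e+00) = 73.549857
converged: |Δa| < 1e-12 after 5 iterations
sag = a·(cosh(S/(2a)) − 1) = 73.549857·(cosh(1.223605) − 1) = 62.281633
T_max/T_min = cosh(S/(2a)) = 1.846795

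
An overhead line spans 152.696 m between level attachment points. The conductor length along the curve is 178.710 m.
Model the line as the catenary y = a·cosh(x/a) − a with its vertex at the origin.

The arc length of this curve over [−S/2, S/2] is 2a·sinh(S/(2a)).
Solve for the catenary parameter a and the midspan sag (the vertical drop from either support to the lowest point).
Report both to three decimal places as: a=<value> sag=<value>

seed: a₀ = √(S³/(24(L−S))) = √(152.696³/(24·26.014)) = 75.514839
iter 1: u=1.011033  f(a)=+1.362e+00  f'(a)=-7.620e-01  a ← 75.514839 − (+1.362e+00/-7.620e-01) = 77.302686
iter 2: u=0.987650  f(a)=+4.988e-02  f'(a)=-7.071e-01  a ← 77.302686 − (+4.988e-02/-7.071e-01) = 77.373229
iter 3: u=0.986750  f(a)=+7.251e-05  f'(a)=-7.051e-01  a ← 77.373229 − (+7.251e-05/-7.051e-01) = 77.373332
iter 4: u=0.986748  f(a)=+1.537e-10  f'(a)=-7.051e-01  a ← 77.373332 − (+1.537e-10/-7.051e-01) = 77.373332
iter 5: u=0.986748  f(a)=+0.000e+00  f'(a)=-7.051e-01  a ← 77.373332 − (+0.000e+00/-7.051e-01) = 77.373332
converged: |Δa| < 1e-12 after 5 iterations
sag = a·(cosh(S/(2a)) − 1) = 77.373332·(cosh(0.986748) − 1) = 40.825435
T_max/T_min = cosh(S/(2a)) = 1.527642

a=77.373 sag=40.825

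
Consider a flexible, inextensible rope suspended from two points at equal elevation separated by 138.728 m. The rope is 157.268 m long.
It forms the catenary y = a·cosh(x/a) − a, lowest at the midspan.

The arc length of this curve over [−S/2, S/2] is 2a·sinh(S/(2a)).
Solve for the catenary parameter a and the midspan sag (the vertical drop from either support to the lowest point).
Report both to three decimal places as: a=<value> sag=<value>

a=78.969 sag=32.474

seed: a₀ = √(S³/(24(L−S))) = √(138.728³/(24·18.540)) = 77.461464
iter 1: u=0.895465  f(a)=+7.577e-01  f'(a)=-5.182e-01  a ← 77.461464 − (+7.577e-01/-5.182e-01) = 78.923617
iter 2: u=0.878875  f(a)=+2.198e-02  f'(a)=-4.885e-01  a ← 78.923617 − (+2.198e-02/-4.885e-01) = 78.968620
iter 3: u=0.878374  f(a)=+1.974e-05  f'(a)=-4.876e-01  a ← 78.968620 − (+1.974e-05/-4.876e-01) = 78.968661
iter 4: u=0.878374  f(a)=+1.592e-11  f'(a)=-4.876e-01  a ← 78.968661 − (+1.592e-11/-4.876e-01) = 78.968661
converged: |Δa| < 1e-12 after 4 iterations
sag = a·(cosh(S/(2a)) − 1) = 78.968661·(cosh(0.878374) − 1) = 32.473501
T_max/T_min = cosh(S/(2a)) = 1.411220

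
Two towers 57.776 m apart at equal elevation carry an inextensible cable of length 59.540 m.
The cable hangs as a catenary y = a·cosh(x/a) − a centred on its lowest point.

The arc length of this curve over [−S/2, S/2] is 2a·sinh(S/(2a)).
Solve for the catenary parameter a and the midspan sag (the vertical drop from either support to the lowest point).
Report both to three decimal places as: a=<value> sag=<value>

a=67.801 sag=6.248

seed: a₀ = √(S³/(24(L−S))) = √(57.776³/(24·1.764)) = 67.494175
iter 1: u=0.428007  f(a)=+1.623e-02  f'(a)=-5.324e-02  a ← 67.494175 − (+1.623e-02/-5.324e-02) = 67.799013
iter 2: u=0.426083  f(a)=+1.106e-04  f'(a)=-5.251e-02  a ← 67.799013 − (+1.106e-04/-5.251e-02) = 67.801119
iter 3: u=0.426070  f(a)=+5.216e-09  f'(a)=-5.251e-02  a ← 67.801119 − (+5.216e-09/-5.251e-02) = 67.801119
iter 4: u=0.426070  f(a)=+1.421e-14  f'(a)=-5.251e-02  a ← 67.801119 − (+1.421e-14/-5.251e-02) = 67.801119
converged: |Δa| < 1e-12 after 4 iterations
sag = a·(cosh(S/(2a)) − 1) = 67.801119·(cosh(0.426070) − 1) = 6.247815
T_max/T_min = cosh(S/(2a)) = 1.092149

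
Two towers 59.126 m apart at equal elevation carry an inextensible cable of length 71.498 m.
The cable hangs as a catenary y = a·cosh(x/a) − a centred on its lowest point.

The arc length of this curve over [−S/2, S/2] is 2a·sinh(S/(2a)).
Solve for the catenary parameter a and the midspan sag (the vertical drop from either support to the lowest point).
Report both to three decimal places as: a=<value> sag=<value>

a=27.175 sag=17.730

seed: a₀ = √(S³/(24(L−S))) = √(59.126³/(24·12.372)) = 26.384093
iter 1: u=1.120486  f(a)=+8.003e-01  f'(a)=-1.061e+00  a ← 26.384093 − (+8.003e-01/-1.061e+00) = 27.138363
iter 2: u=1.089344  f(a)=+3.560e-02  f'(a)=-9.685e-01  a ← 27.138363 − (+3.560e-02/-9.685e-01) = 27.175122
iter 3: u=1.087870  f(a)=+7.772e-05  f'(a)=-9.643e-01  a ← 27.175122 − (+7.772e-05/-9.643e-01) = 27.175203
iter 4: u=1.087867  f(a)=+3.721e-10  f'(a)=-9.643e-01  a ← 27.175203 − (+3.721e-10/-9.643e-01) = 27.175203
iter 5: u=1.087867  f(a)=-1.421e-14  f'(a)=-9.643e-01  a ← 27.175203 − (-1.421e-14/-9.643e-01) = 27.175203
converged: |Δa| < 1e-12 after 5 iterations
sag = a·(cosh(S/(2a)) − 1) = 27.175203·(cosh(1.087867) − 1) = 17.730060
T_max/T_min = cosh(S/(2a)) = 1.652435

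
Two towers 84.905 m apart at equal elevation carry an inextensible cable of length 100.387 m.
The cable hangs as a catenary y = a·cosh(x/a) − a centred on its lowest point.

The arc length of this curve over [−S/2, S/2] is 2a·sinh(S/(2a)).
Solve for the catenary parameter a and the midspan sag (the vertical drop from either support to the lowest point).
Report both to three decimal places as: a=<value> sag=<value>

seed: a₀ = √(S³/(24(L−S))) = √(84.905³/(24·15.482)) = 40.586420
iter 1: u=1.045978  f(a)=+8.693e-01  f'(a)=-8.497e-01  a ← 40.586420 − (+8.693e-01/-8.497e-01) = 41.609496
iter 2: u=1.020260  f(a)=+3.396e-02  f'(a)=-7.845e-01  a ← 41.609496 − (+3.396e-02/-7.845e-01) = 41.652778
iter 3: u=1.019200  f(a)=+5.647e-05  f'(a)=-7.819e-01  a ← 41.652778 − (+5.647e-05/-7.819e-01) = 41.652850
iter 4: u=1.019198  f(a)=+1.567e-10  f'(a)=-7.819e-01  a ← 41.652850 − (+1.567e-10/-7.819e-01) = 41.652850
iter 5: u=1.019198  f(a)=-4.263e-14  f'(a)=-7.819e-01  a ← 41.652850 − (-4.263e-14/-7.819e-01) = 41.652850
converged: |Δa| < 1e-12 after 5 iterations
sag = a·(cosh(S/(2a)) − 1) = 41.652850·(cosh(1.019198) − 1) = 23.572508
T_max/T_min = cosh(S/(2a)) = 1.565928

a=41.653 sag=23.573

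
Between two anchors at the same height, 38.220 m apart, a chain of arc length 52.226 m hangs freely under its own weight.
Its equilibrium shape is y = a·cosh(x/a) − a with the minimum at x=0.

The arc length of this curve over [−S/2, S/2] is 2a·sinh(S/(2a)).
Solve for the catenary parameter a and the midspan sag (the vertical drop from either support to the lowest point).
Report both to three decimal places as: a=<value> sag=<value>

seed: a₀ = √(S³/(24(L−S))) = √(38.220³/(24·14.006)) = 12.887638
iter 1: u=1.482816  f(a)=+1.623e+00  f'(a)=-2.691e+00  a ← 12.887638 − (+1.623e+00/-2.691e+00) = 13.490822
iter 2: u=1.416519  f(a)=+1.209e-01  f'(a)=-2.303e+00  a ← 13.490822 − (+1.209e-01/-2.303e+00) = 13.543307
iter 3: u=1.411029  f(a)=+7.902e-04  f'(a)=-2.273e+00  a ← 13.543307 − (+7.902e-04/-2.273e+00) = 13.543655
iter 4: u=1.410993  f(a)=+3.424e-08  f'(a)=-2.273e+00  a ← 13.543655 − (+3.424e-08/-2.273e+00) = 13.543655
iter 5: u=1.410993  f(a)=-7.105e-15  f'(a)=-2.273e+00  a ← 13.543655 − (-7.105e-15/-2.273e+00) = 13.543655
converged: |Δa| < 1e-12 after 5 iterations
sag = a·(cosh(S/(2a)) − 1) = 13.543655·(cosh(1.410993) − 1) = 15.872656
T_max/T_min = cosh(S/(2a)) = 2.171963

a=13.544 sag=15.873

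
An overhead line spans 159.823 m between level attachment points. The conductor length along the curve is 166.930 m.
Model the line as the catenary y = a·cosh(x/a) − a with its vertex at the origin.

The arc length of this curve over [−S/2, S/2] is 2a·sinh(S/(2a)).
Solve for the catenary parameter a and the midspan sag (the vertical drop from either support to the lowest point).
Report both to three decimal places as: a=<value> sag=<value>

a=155.729 sag=20.957

seed: a₀ = √(S³/(24(L−S))) = √(159.823³/(24·7.107)) = 154.707062
iter 1: u=0.516534  f(a)=+9.541e-02  f'(a)=-9.435e-02  a ← 154.707062 − (+9.541e-02/-9.435e-02) = 155.718328
iter 2: u=0.513180  f(a)=+9.436e-04  f'(a)=-9.249e-02  a ← 155.718328 − (+9.436e-04/-9.249e-02) = 155.728530
iter 3: u=0.513146  f(a)=+9.435e-08  f'(a)=-9.248e-02  a ← 155.728530 − (+9.435e-08/-9.248e-02) = 155.728531
iter 4: u=0.513146  f(a)=+2.842e-14  f'(a)=-9.248e-02  a ← 155.728531 − (+2.842e-14/-9.248e-02) = 155.728531
converged: |Δa| < 1e-12 after 4 iterations
sag = a·(cosh(S/(2a)) − 1) = 155.728531·(cosh(0.513146) − 1) = 20.957013
T_max/T_min = cosh(S/(2a)) = 1.134574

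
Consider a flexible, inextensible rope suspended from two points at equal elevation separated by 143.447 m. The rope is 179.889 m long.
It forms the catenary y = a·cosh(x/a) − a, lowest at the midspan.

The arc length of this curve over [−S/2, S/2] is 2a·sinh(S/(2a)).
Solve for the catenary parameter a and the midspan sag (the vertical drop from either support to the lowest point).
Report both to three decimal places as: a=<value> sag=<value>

seed: a₀ = √(S³/(24(L−S))) = √(143.447³/(24·36.442)) = 58.093893
iter 1: u=1.234613  f(a)=+2.880e+00  f'(a)=-1.457e+00  a ← 58.093893 − (+2.880e+00/-1.457e+00) = 60.071421
iter 2: u=1.193970  f(a)=+1.536e-01  f'(a)=-1.305e+00  a ← 60.071421 − (+1.536e-01/-1.305e+00) = 60.189134
iter 3: u=1.191635  f(a)=+4.913e-04  f'(a)=-1.297e+00  a ← 60.189134 − (+4.913e-04/-1.297e+00) = 60.189513
iter 4: u=1.191628  f(a)=+5.063e-09  f'(a)=-1.297e+00  a ← 60.189513 − (+5.063e-09/-1.297e+00) = 60.189513
iter 5: u=1.191628  f(a)=-8.527e-14  f'(a)=-1.297e+00  a ← 60.189513 − (-8.527e-14/-1.297e+00) = 60.189513
converged: |Δa| < 1e-12 after 5 iterations
sag = a·(cosh(S/(2a)) − 1) = 60.189513·(cosh(1.191628) − 1) = 48.036134
T_max/T_min = cosh(S/(2a)) = 1.798081

a=60.190 sag=48.036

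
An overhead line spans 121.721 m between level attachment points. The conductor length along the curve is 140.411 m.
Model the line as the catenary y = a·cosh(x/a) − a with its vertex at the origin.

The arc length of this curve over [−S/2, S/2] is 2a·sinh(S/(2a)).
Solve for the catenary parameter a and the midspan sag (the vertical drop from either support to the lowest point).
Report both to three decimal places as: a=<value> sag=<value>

seed: a₀ = √(S³/(24(L−S))) = √(121.721³/(24·18.690)) = 63.407115
iter 1: u=0.959837  f(a)=+8.801e-01  f'(a)=-6.457e-01  a ← 63.407115 − (+8.801e-01/-6.457e-01) = 64.770186
iter 2: u=0.939638  f(a)=+2.918e-02  f'(a)=-6.035e-01  a ← 64.770186 − (+2.918e-02/-6.035e-01) = 64.818538
iter 3: u=0.938937  f(a)=+3.451e-05  f'(a)=-6.021e-01  a ← 64.818538 − (+3.451e-05/-6.021e-01) = 64.818595
iter 4: u=0.938936  f(a)=+4.840e-11  f'(a)=-6.021e-01  a ← 64.818595 − (+4.840e-11/-6.021e-01) = 64.818595
iter 5: u=0.938936  f(a)=+0.000e+00  f'(a)=-6.021e-01  a ← 64.818595 − (+0.000e+00/-6.021e-01) = 64.818595
converged: |Δa| < 1e-12 after 5 iterations
sag = a·(cosh(S/(2a)) − 1) = 64.818595·(cosh(0.938936) − 1) = 30.733812
T_max/T_min = cosh(S/(2a)) = 1.474151

a=64.819 sag=30.734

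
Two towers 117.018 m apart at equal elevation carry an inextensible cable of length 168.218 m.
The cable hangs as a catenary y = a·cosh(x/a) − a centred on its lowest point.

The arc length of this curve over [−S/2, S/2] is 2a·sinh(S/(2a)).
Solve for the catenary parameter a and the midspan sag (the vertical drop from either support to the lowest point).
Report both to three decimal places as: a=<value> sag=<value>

seed: a₀ = √(S³/(24(L−S))) = √(117.018³/(24·51.200)) = 36.110908
iter 1: u=1.620258  f(a)=+7.156e+00  f'(a)=-3.653e+00  a ← 36.110908 − (+7.156e+00/-3.653e+00) = 38.069710
iter 2: u=1.536891  f(a)=+6.235e-01  f'(a)=-3.042e+00  a ← 38.069710 − (+6.235e-01/-3.042e+00) = 38.274679
iter 3: u=1.528661  f(a)=+5.732e-03  f'(a)=-2.986e+00  a ← 38.274679 − (+5.732e-03/-2.986e+00) = 38.276598
iter 4: u=1.528584  f(a)=+4.942e-07  f'(a)=-2.986e+00  a ← 38.276598 − (+4.942e-07/-2.986e+00) = 38.276598
iter 5: u=1.528584  f(a)=-2.842e-14  f'(a)=-2.986e+00  a ← 38.276598 − (-2.842e-14/-2.986e+00) = 38.276598
converged: |Δa| < 1e-12 after 5 iterations
sag = a·(cosh(S/(2a)) − 1) = 38.276598·(cosh(1.528584) − 1) = 54.132394
T_max/T_min = cosh(S/(2a)) = 2.414243

a=38.277 sag=54.132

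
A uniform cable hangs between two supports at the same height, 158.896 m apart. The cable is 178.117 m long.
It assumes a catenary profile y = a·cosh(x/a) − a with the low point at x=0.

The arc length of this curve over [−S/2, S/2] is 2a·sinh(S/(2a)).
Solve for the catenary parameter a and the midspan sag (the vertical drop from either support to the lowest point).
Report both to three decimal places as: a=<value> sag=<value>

a=94.903 sag=35.243

seed: a₀ = √(S³/(24(L−S))) = √(158.896³/(24·19.221)) = 93.255797
iter 1: u=0.851936  f(a)=+7.097e-01  f'(a)=-4.429e-01  a ← 93.255797 − (+7.097e-01/-4.429e-01) = 94.858101
iter 2: u=0.837546  f(a)=+1.870e-02  f'(a)=-4.199e-01  a ← 94.858101 − (+1.870e-02/-4.199e-01) = 94.902650
iter 3: u=0.837153  f(a)=+1.377e-05  f'(a)=-4.192e-01  a ← 94.902650 − (+1.377e-05/-4.192e-01) = 94.902683
iter 4: u=0.837152  f(a)=+7.503e-12  f'(a)=-4.192e-01  a ← 94.902683 − (+7.503e-12/-4.192e-01) = 94.902683
converged: |Δa| < 1e-12 after 4 iterations
sag = a·(cosh(S/(2a)) − 1) = 94.902683·(cosh(0.837152) − 1) = 35.243142
T_max/T_min = cosh(S/(2a)) = 1.371361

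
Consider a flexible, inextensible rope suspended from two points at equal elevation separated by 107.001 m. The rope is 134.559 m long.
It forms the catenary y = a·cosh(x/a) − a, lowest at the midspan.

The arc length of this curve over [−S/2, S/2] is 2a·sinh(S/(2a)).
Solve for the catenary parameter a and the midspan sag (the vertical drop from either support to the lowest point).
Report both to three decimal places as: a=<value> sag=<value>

seed: a₀ = √(S³/(24(L−S))) = √(107.001³/(24·27.558)) = 43.038020
iter 1: u=1.243099  f(a)=+2.209e+00  f'(a)=-1.490e+00  a ← 43.038020 − (+2.209e+00/-1.490e+00) = 44.521005
iter 2: u=1.201691  f(a)=+1.193e-01  f'(a)=-1.333e+00  a ← 44.521005 − (+1.193e-01/-1.333e+00) = 44.610538
iter 3: u=1.199279  f(a)=+3.921e-04  f'(a)=-1.324e+00  a ← 44.610538 − (+3.921e-04/-1.324e+00) = 44.610834
iter 4: u=1.199271  f(a)=+4.264e-09  f'(a)=-1.324e+00  a ← 44.610834 − (+4.264e-09/-1.324e+00) = 44.610834
iter 5: u=1.199271  f(a)=+0.000e+00  f'(a)=-1.324e+00  a ← 44.610834 − (+0.000e+00/-1.324e+00) = 44.610834
converged: |Δa| < 1e-12 after 5 iterations
sag = a·(cosh(S/(2a)) − 1) = 44.610834·(cosh(1.199271) − 1) = 36.114984
T_max/T_min = cosh(S/(2a)) = 1.809556

a=44.611 sag=36.115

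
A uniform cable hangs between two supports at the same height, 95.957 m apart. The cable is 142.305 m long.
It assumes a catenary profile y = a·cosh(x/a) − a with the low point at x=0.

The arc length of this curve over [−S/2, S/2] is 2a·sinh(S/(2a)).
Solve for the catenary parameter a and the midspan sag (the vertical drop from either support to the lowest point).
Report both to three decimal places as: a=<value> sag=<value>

a=30.034 sag=47.198

seed: a₀ = √(S³/(24(L−S))) = √(95.957³/(24·46.348)) = 28.183432
iter 1: u=1.702365  f(a)=+7.198e+00  f'(a)=-4.346e+00  a ← 28.183432 − (+7.198e+00/-4.346e+00) = 29.839657
iter 2: u=1.607877  f(a)=+6.833e-01  f'(a)=-3.557e+00  a ← 29.839657 − (+6.833e-01/-3.557e+00) = 30.031765
iter 3: u=1.597592  f(a)=+7.584e-03  f'(a)=-3.478e+00  a ← 30.031765 − (+7.584e-03/-3.478e+00) = 30.033946
iter 4: u=1.597476  f(a)=+9.570e-07  f'(a)=-3.478e+00  a ← 30.033946 − (+9.570e-07/-3.478e+00) = 30.033946
iter 5: u=1.597476  f(a)=+2.842e-14  f'(a)=-3.478e+00  a ← 30.033946 − (+2.842e-14/-3.478e+00) = 30.033946
converged: |Δa| < 1e-12 after 5 iterations
sag = a·(cosh(S/(2a)) − 1) = 30.033946·(cosh(1.597476) − 1) = 47.197629
T_max/T_min = cosh(S/(2a)) = 2.571476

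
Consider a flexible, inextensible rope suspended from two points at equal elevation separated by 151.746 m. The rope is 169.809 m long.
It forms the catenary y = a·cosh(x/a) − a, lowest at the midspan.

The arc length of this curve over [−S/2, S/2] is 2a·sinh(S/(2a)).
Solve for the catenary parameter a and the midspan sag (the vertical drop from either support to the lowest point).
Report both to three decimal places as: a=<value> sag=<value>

a=91.340 sag=33.367

seed: a₀ = √(S³/(24(L−S))) = √(151.746³/(24·18.063)) = 89.779114
iter 1: u=0.845107  f(a)=+6.561e-01  f'(a)=-4.319e-01  a ← 89.779114 − (+6.561e-01/-4.319e-01) = 91.298357
iter 2: u=0.831045  f(a)=+1.702e-02  f'(a)=-4.097e-01  a ← 91.298357 − (+1.702e-02/-4.097e-01) = 91.339909
iter 3: u=0.830666  f(a)=+1.214e-05  f'(a)=-4.091e-01  a ← 91.339909 − (+1.214e-05/-4.091e-01) = 91.339939
iter 4: u=0.830666  f(a)=+6.168e-12  f'(a)=-4.091e-01  a ← 91.339939 − (+6.168e-12/-4.091e-01) = 91.339939
converged: |Δa| < 1e-12 after 4 iterations
sag = a·(cosh(S/(2a)) − 1) = 91.339939·(cosh(0.830666) − 1) = 33.366751
T_max/T_min = cosh(S/(2a)) = 1.365303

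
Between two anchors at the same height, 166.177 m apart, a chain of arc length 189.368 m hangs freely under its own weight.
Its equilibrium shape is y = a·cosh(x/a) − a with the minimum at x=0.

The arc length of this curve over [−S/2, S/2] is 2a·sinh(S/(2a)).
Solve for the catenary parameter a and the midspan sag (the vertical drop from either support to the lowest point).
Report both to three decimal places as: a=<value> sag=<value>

a=92.644 sag=39.825

seed: a₀ = √(S³/(24(L−S))) = √(166.177³/(24·23.191)) = 90.801080
iter 1: u=0.915061  f(a)=+9.905e-01  f'(a)=-5.549e-01  a ← 90.801080 − (+9.905e-01/-5.549e-01) = 92.586181
iter 2: u=0.897418  f(a)=+2.996e-02  f'(a)=-5.218e-01  a ← 92.586181 − (+2.996e-02/-5.218e-01) = 92.643609
iter 3: u=0.896862  f(a)=+2.932e-05  f'(a)=-5.207e-01  a ← 92.643609 − (+2.932e-05/-5.207e-01) = 92.643665
iter 4: u=0.896861  f(a)=+2.814e-11  f'(a)=-5.207e-01  a ← 92.643665 − (+2.814e-11/-5.207e-01) = 92.643665
converged: |Δa| < 1e-12 after 4 iterations
sag = a·(cosh(S/(2a)) − 1) = 92.643665·(cosh(0.896861) − 1) = 39.824854
T_max/T_min = cosh(S/(2a)) = 1.429871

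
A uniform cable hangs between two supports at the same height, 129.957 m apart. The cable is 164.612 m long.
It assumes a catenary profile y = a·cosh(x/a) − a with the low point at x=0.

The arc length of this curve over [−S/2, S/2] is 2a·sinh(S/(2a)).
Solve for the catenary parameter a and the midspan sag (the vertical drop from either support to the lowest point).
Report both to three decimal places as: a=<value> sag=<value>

a=53.310 sag=44.752

seed: a₀ = √(S³/(24(L−S))) = √(129.957³/(24·34.655)) = 51.370163
iter 1: u=1.264907  f(a)=+2.880e+00  f'(a)=-1.578e+00  a ← 51.370163 − (+2.880e+00/-1.578e+00) = 53.195719
iter 2: u=1.221499  f(a)=+1.607e-01  f'(a)=-1.406e+00  a ← 53.195719 − (+1.607e-01/-1.406e+00) = 53.309968
iter 3: u=1.218881  f(a)=+5.652e-04  f'(a)=-1.396e+00  a ← 53.309968 − (+5.652e-04/-1.396e+00) = 53.310373
iter 4: u=1.218872  f(a)=+7.049e-09  f'(a)=-1.396e+00  a ← 53.310373 − (+7.049e-09/-1.396e+00) = 53.310373
iter 5: u=1.218872  f(a)=+2.842e-14  f'(a)=-1.396e+00  a ← 53.310373 − (+2.842e-14/-1.396e+00) = 53.310373
converged: |Δa| < 1e-12 after 5 iterations
sag = a·(cosh(S/(2a)) − 1) = 53.310373·(cosh(1.218872) − 1) = 44.752227
T_max/T_min = cosh(S/(2a)) = 1.839466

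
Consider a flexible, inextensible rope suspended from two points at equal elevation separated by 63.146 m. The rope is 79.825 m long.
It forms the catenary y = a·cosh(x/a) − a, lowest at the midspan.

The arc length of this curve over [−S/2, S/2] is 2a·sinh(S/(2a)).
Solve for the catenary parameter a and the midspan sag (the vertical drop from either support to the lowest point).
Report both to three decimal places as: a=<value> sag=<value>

seed: a₀ = √(S³/(24(L−S))) = √(63.146³/(24·16.679)) = 25.080035
iter 1: u=1.258890  f(a)=+1.373e+00  f'(a)=-1.553e+00  a ← 25.080035 − (+1.373e+00/-1.553e+00) = 25.963814
iter 2: u=1.216039  f(a)=+7.589e-02  f'(a)=-1.386e+00  a ← 25.963814 − (+7.589e-02/-1.386e+00) = 26.018582
iter 3: u=1.213479  f(a)=+2.620e-04  f'(a)=-1.376e+00  a ← 26.018582 − (+2.620e-04/-1.376e+00) = 26.018772
iter 4: u=1.213470  f(a)=+3.148e-09  f'(a)=-1.376e+00  a ← 26.018772 − (+3.148e-09/-1.376e+00) = 26.018772
iter 5: u=1.213470  f(a)=+0.000e+00  f'(a)=-1.376e+00  a ← 26.018772 − (+0.000e+00/-1.376e+00) = 26.018772
converged: |Δa| < 1e-12 after 5 iterations
sag = a·(cosh(S/(2a)) − 1) = 26.018772·(cosh(1.213470) − 1) = 21.625579
T_max/T_min = cosh(S/(2a)) = 1.831153

a=26.019 sag=21.626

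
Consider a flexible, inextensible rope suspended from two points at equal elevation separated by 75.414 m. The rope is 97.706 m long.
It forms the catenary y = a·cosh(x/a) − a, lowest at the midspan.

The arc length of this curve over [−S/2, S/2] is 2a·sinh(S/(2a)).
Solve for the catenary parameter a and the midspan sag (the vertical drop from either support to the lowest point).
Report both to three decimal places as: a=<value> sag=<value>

a=29.492 sag=27.573

seed: a₀ = √(S³/(24(L−S))) = √(75.414³/(24·22.292)) = 28.313778
iter 1: u=1.331754  f(a)=+2.062e+00  f'(a)=-1.872e+00  a ← 28.313778 − (+2.062e+00/-1.872e+00) = 29.415366
iter 2: u=1.281881  f(a)=+1.265e-01  f'(a)=-1.649e+00  a ← 29.415366 − (+1.265e-01/-1.649e+00) = 29.492061
iter 3: u=1.278547  f(a)=+5.443e-04  f'(a)=-1.635e+00  a ← 29.492061 − (+5.443e-04/-1.635e+00) = 29.492394
iter 4: u=1.278533  f(a)=+1.018e-08  f'(a)=-1.635e+00  a ← 29.492394 − (+1.018e-08/-1.635e+00) = 29.492394
iter 5: u=1.278533  f(a)=+2.842e-14  f'(a)=-1.635e+00  a ← 29.492394 − (+2.842e-14/-1.635e+00) = 29.492394
converged: |Δa| < 1e-12 after 5 iterations
sag = a·(cosh(S/(2a)) − 1) = 29.492394·(cosh(1.278533) − 1) = 27.572629
T_max/T_min = cosh(S/(2a)) = 1.934906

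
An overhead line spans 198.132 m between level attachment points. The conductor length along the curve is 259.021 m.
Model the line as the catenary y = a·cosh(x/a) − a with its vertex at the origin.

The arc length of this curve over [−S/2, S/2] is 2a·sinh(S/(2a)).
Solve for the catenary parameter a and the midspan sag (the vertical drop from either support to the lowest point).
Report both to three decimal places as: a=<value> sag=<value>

a=76.105 sag=74.111

seed: a₀ = √(S³/(24(L−S))) = √(198.132³/(24·60.889)) = 72.955308
iter 1: u=1.357900  f(a)=+5.867e+00  f'(a)=-1.998e+00  a ← 72.955308 − (+5.867e+00/-1.998e+00) = 75.891535
iter 2: u=1.305363  f(a)=+3.728e-01  f'(a)=-1.751e+00  a ← 75.891535 − (+3.728e-01/-1.751e+00) = 76.104367
iter 3: u=1.301712  f(a)=+1.731e-03  f'(a)=-1.735e+00  a ← 76.104367 − (+1.731e-03/-1.735e+00) = 76.105364
iter 4: u=1.301695  f(a)=+3.770e-08  f'(a)=-1.735e+00  a ← 76.105364 − (+3.770e-08/-1.735e+00) = 76.105364
iter 5: u=1.301695  f(a)=+0.000e+00  f'(a)=-1.735e+00  a ← 76.105364 − (+0.000e+00/-1.735e+00) = 76.105364
converged: |Δa| < 1e-12 after 5 iterations
sag = a·(cosh(S/(2a)) − 1) = 76.105364·(cosh(1.301695) − 1) = 74.111133
T_max/T_min = cosh(S/(2a)) = 1.973796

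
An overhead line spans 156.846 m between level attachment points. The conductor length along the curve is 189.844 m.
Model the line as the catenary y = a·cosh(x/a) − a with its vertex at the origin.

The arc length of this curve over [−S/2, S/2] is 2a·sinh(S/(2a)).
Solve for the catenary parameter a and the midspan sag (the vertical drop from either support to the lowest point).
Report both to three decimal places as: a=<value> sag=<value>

seed: a₀ = √(S³/(24(L−S))) = √(156.846³/(24·32.998)) = 69.800855
iter 1: u=1.123525  f(a)=+2.146e+00  f'(a)=-1.070e+00  a ← 69.800855 − (+2.146e+00/-1.070e+00) = 71.806172
iter 2: u=1.092148  f(a)=+9.597e-02  f'(a)=-9.766e-01  a ← 71.806172 − (+9.597e-02/-9.766e-01) = 71.904446
iter 3: u=1.090656  f(a)=+2.118e-04  f'(a)=-9.723e-01  a ← 71.904446 − (+2.118e-04/-9.723e-01) = 71.904664
iter 4: u=1.090652  f(a)=+1.036e-09  f'(a)=-9.723e-01  a ← 71.904664 − (+1.036e-09/-9.723e-01) = 71.904664
iter 5: u=1.090652  f(a)=+2.842e-14  f'(a)=-9.723e-01  a ← 71.904664 − (+2.842e-14/-9.723e-01) = 71.904664
converged: |Δa| < 1e-12 after 5 iterations
sag = a·(cosh(S/(2a)) − 1) = 71.904664·(cosh(1.090652) − 1) = 47.177101
T_max/T_min = cosh(S/(2a)) = 1.656106

a=71.905 sag=47.177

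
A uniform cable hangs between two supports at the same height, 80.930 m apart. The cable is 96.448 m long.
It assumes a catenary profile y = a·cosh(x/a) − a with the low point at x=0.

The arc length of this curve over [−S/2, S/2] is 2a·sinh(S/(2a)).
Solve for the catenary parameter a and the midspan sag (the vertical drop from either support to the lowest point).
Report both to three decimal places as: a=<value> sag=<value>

a=38.766 sag=23.108

seed: a₀ = √(S³/(24(L−S))) = √(80.930³/(24·15.518)) = 37.726005
iter 1: u=1.072602  f(a)=+9.175e-01  f'(a)=-9.213e-01  a ← 37.726005 − (+9.175e-01/-9.213e-01) = 38.721895
iter 2: u=1.045016  f(a)=+3.759e-02  f'(a)=-8.472e-01  a ← 38.721895 − (+3.759e-02/-8.472e-01) = 38.766259
iter 3: u=1.043820  f(a)=+6.904e-05  f'(a)=-8.441e-01  a ← 38.766259 − (+6.904e-05/-8.441e-01) = 38.766341
iter 4: u=1.043818  f(a)=+2.339e-10  f'(a)=-8.441e-01  a ← 38.766341 − (+2.339e-10/-8.441e-01) = 38.766341
iter 5: u=1.043818  f(a)=+0.000e+00  f'(a)=-8.441e-01  a ← 38.766341 − (+0.000e+00/-8.441e-01) = 38.766341
converged: |Δa| < 1e-12 after 5 iterations
sag = a·(cosh(S/(2a)) − 1) = 38.766341·(cosh(1.043818) − 1) = 23.107590
T_max/T_min = cosh(S/(2a)) = 1.596074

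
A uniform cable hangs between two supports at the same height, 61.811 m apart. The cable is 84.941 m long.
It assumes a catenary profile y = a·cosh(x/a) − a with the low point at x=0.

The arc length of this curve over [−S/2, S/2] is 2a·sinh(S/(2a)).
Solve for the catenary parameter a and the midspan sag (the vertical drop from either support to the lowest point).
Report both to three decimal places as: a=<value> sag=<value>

seed: a₀ = √(S³/(24(L−S))) = √(61.811³/(24·23.130)) = 20.625535
iter 1: u=1.498410  f(a)=+2.740e+00  f'(a)=-2.789e+00  a ← 20.625535 − (+2.740e+00/-2.789e+00) = 21.608075
iter 2: u=1.430276  f(a)=+2.079e-01  f'(a)=-2.380e+00  a ← 21.608075 − (+2.079e-01/-2.380e+00) = 21.695449
iter 3: u=1.424515  f(a)=+1.415e-03  f'(a)=-2.348e+00  a ← 21.695449 − (+1.415e-03/-2.348e+00) = 21.696052
iter 4: u=1.424476  f(a)=+6.654e-08  f'(a)=-2.347e+00  a ← 21.696052 − (+6.654e-08/-2.347e+00) = 21.696052
iter 5: u=1.424476  f(a)=+0.000e+00  f'(a)=-2.347e+00  a ← 21.696052 − (+0.000e+00/-2.347e+00) = 21.696052
converged: |Δa| < 1e-12 after 5 iterations
sag = a·(cosh(S/(2a)) − 1) = 21.696052·(cosh(1.424476) − 1) = 25.995268
T_max/T_min = cosh(S/(2a)) = 2.198157

a=21.696 sag=25.995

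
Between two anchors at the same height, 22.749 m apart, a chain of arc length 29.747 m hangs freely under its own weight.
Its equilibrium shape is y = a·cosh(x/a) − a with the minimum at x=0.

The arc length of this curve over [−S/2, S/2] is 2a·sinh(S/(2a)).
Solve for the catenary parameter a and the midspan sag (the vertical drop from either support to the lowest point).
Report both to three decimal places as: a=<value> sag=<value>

a=8.734 sag=8.514

seed: a₀ = √(S³/(24(L−S))) = √(22.749³/(24·6.998)) = 8.372417
iter 1: u=1.358568  f(a)=+6.749e-01  f'(a)=-2.001e+00  a ← 8.372417 − (+6.749e-01/-2.001e+00) = 8.709670
iter 2: u=1.305962  f(a)=+4.292e-02  f'(a)=-1.754e+00  a ← 8.709670 − (+4.292e-02/-1.754e+00) = 8.734140
iter 3: u=1.302303  f(a)=+1.997e-04  f'(a)=-1.738e+00  a ← 8.734140 − (+1.997e-04/-1.738e+00) = 8.734255
iter 4: u=1.302286  f(a)=+4.366e-09  f'(a)=-1.738e+00  a ← 8.734255 − (+4.366e-09/-1.738e+00) = 8.734255
iter 5: u=1.302286  f(a)=+1.066e-14  f'(a)=-1.738e+00  a ← 8.734255 − (+1.066e-14/-1.738e+00) = 8.734255
converged: |Δa| < 1e-12 after 5 iterations
sag = a·(cosh(S/(2a)) − 1) = 8.734255·(cosh(1.302286) − 1) = 8.514171
T_max/T_min = cosh(S/(2a)) = 1.974802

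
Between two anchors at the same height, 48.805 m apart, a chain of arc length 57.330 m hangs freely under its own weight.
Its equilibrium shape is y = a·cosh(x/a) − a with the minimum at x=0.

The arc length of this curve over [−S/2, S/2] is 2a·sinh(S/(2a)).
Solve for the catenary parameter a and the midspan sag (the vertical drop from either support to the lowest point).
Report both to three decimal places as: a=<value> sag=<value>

seed: a₀ = √(S³/(24(L−S))) = √(48.805³/(24·8.525)) = 23.836564
iter 1: u=1.023742  f(a)=+4.580e-01  f'(a)=-7.931e-01  a ← 23.836564 − (+4.580e-01/-7.931e-01) = 24.414088
iter 2: u=0.999525  f(a)=+1.717e-02  f'(a)=-7.346e-01  a ← 24.414088 − (+1.717e-02/-7.346e-01) = 24.437466
iter 3: u=0.998569  f(a)=+2.623e-05  f'(a)=-7.324e-01  a ← 24.437466 − (+2.623e-05/-7.324e-01) = 24.437502
iter 4: u=0.998568  f(a)=+6.139e-11  f'(a)=-7.324e-01  a ← 24.437502 − (+6.139e-11/-7.324e-01) = 24.437502
iter 5: u=0.998568  f(a)=+7.105e-15  f'(a)=-7.324e-01  a ← 24.437502 − (+7.105e-15/-7.324e-01) = 24.437502
converged: |Δa| < 1e-12 after 5 iterations
sag = a·(cosh(S/(2a)) − 1) = 24.437502·(cosh(0.998568) − 1) = 13.230438
T_max/T_min = cosh(S/(2a)) = 1.541399

a=24.438 sag=13.230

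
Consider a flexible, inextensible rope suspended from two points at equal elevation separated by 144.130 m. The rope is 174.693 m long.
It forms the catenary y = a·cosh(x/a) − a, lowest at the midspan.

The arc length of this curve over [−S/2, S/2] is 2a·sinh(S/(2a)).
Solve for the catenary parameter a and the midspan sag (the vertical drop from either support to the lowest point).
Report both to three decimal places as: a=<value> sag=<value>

seed: a₀ = √(S³/(24(L−S))) = √(144.130³/(24·30.563)) = 63.889276
iter 1: u=1.127967  f(a)=+2.004e+00  f'(a)=-1.084e+00  a ← 63.889276 − (+2.004e+00/-1.084e+00) = 65.737958
iter 2: u=1.096246  f(a)=+9.028e-02  f'(a)=-9.885e-01  a ← 65.737958 − (+9.028e-02/-9.885e-01) = 65.829295
iter 3: u=1.094725  f(a)=+2.023e-04  f'(a)=-9.840e-01  a ← 65.829295 − (+2.023e-04/-9.840e-01) = 65.829501
iter 4: u=1.094722  f(a)=+1.021e-09  f'(a)=-9.840e-01  a ← 65.829501 − (+1.021e-09/-9.840e-01) = 65.829501
iter 5: u=1.094722  f(a)=-2.842e-14  f'(a)=-9.840e-01  a ← 65.829501 − (-2.842e-14/-9.840e-01) = 65.829501
converged: |Δa| < 1e-12 after 5 iterations
sag = a·(cosh(S/(2a)) − 1) = 65.829501·(cosh(1.094722) − 1) = 43.545699
T_max/T_min = cosh(S/(2a)) = 1.661492

a=65.830 sag=43.546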